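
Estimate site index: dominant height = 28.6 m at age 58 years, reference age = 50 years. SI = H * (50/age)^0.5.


50/58 = 0.862069
(0.862069)^0.5 = 0.928477
SI = 28.6 * 0.928477 = 26.5544 ≈ 26.6 m

26.6 m


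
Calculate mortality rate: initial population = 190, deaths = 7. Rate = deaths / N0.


Mortality rate = 7 / 190 = 0.036842 ≈ 0.0368

0.0368


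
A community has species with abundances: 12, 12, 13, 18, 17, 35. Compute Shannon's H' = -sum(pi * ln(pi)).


Total N = 12 + 12 + 13 + 18 + 17 + 35 = 107
Per-species terms:
  p = 12/107 = 0.112150; ln(p) = -2.187918; p*ln(p) = 0.112150 * (-2.187918) = -0.245375
  p = 12/107 = 0.112150; ln(p) = -2.187918; p*ln(p) = 0.112150 * (-2.187918) = -0.245375
  p = 13/107 = 0.121495; ln(p) = -2.107882; p*ln(p) = 0.121495 * (-2.107882) = -0.256097
  p = 18/107 = 0.168224; ln(p) = -1.782459; p*ln(p) = 0.168224 * (-1.782459) = -0.299852
  p = 17/107 = 0.158879; ln(p) = -1.839612; p*ln(p) = 0.158879 * (-1.839612) = -0.292276
  p = 35/107 = 0.327103; ln(p) = -1.117480; p*ln(p) = 0.327103 * (-1.117480) = -0.365531
sum(p*ln(p)) = (-0.245375) + (-0.245375) + (-0.256097) + (-0.299852) + (-0.292276) + (-0.365531) = -1.704506
H' = -(-1.704506) = 1.704506 ≈ 1.7045

1.7045


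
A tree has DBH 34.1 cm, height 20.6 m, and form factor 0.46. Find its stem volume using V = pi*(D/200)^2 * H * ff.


(D/200)^2 = (34.1/200)^2 = 0.1705^2 = 0.02907025
BA = 3.141593 * 0.02907025 = 0.0913269 m^2
V = 0.0913269 * 20.6 * 0.46 = 0.865414 ≈ 0.865 m^3

0.865 m^3


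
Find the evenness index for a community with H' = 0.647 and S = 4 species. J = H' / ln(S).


ln(4) = 1.38629
J = H' / ln(S) = 0.647 / 1.38629 = 0.466713 ≈ 0.4667

0.4667


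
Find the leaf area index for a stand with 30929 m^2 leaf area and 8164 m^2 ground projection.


LAI = 30929 / 8164 = 3.7885 ≈ 3.79

3.79


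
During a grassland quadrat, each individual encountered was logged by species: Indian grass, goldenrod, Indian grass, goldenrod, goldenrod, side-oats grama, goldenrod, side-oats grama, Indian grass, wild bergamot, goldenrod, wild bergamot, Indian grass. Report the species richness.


Total individuals logged = 13
Distinct species (count of individuals): Indian grass (4), goldenrod (5), side-oats grama (2), wild bergamot (2)
Species richness = number of distinct species = 4

4


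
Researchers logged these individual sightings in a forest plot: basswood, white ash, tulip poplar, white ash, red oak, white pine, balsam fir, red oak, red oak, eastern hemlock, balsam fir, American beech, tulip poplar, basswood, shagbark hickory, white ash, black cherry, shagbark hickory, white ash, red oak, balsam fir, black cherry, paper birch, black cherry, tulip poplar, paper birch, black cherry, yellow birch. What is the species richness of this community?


Total individuals logged = 28
Distinct species (count of individuals): basswood (2), white ash (4), tulip poplar (3), red oak (4), white pine (1), balsam fir (3), eastern hemlock (1), American beech (1), shagbark hickory (2), black cherry (4), paper birch (2), yellow birch (1)
Species richness = number of distinct species = 12

12


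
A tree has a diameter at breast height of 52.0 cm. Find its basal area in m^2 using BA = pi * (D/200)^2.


D/200 = 52.0/200 = 0.26 m
(D/200)^2 = 0.26^2 = 0.0676
BA = 3.141593 * 0.0676 = 0.212372 ≈ 0.2124 m^2

0.2124 m^2


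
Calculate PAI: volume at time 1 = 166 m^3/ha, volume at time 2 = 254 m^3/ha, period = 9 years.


PAI = (V2 - V1) / period = (254 - 166) / 9 = 88 / 9 = 9.7778 ≈ 9.78 m^3/ha/yr

9.78 m^3/ha/yr


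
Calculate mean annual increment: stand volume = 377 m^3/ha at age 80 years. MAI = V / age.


MAI = 377 / 80 = 4.7125 ≈ 4.71 m^3/ha/yr

4.71 m^3/ha/yr


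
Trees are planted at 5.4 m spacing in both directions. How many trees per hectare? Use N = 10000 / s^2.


N = 10000 / 5.4^2 = 10000 / 29.16 = 342.936 ≈ 343 trees/ha

343 trees/ha


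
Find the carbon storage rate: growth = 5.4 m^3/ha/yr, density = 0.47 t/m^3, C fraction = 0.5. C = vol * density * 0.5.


C = 5.4 * 0.47 * 0.5 = 1.269 ≈ 1.27 t C/ha/yr

1.27 t C/ha/yr


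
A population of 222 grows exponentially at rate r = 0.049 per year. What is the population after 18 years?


r*t = 0.049 * 18 = 0.882
exp(0.882) = 2.41573
N = 222 * 2.41573 = 536.292 ≈ 536

536


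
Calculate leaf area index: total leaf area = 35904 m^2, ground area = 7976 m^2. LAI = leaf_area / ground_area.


LAI = 35904 / 7976 = 4.5015 ≈ 4.50

4.50


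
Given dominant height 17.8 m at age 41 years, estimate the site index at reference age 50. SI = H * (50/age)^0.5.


50/41 = 1.21951
(1.21951)^0.5 = 1.10431
SI = 17.8 * 1.10431 = 19.6567 ≈ 19.7 m

19.7 m


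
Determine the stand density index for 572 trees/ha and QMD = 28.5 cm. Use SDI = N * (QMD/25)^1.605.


QMD/25 = 28.5/25 = 1.14
(1.14)^1.605 = exp(1.605 * ln(1.14)) = exp(1.605 * 0.131028) = exp(0.210300) = 1.23405
SDI = 572 * 1.23405 = 705.877 ≈ 706

706


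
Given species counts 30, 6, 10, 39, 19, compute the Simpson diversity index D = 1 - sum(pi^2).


Total N = 30 + 6 + 10 + 39 + 19 = 104
Per-species terms:
  p = 30/104 = 0.288462; p^2 = 0.288462^2 = 0.083210
  p = 6/104 = 0.057692; p^2 = 0.057692^2 = 0.003328
  p = 10/104 = 0.096154; p^2 = 0.096154^2 = 0.009246
  p = 39/104 = 0.375000; p^2 = 0.375000^2 = 0.140625
  p = 19/104 = 0.182692; p^2 = 0.182692^2 = 0.033376
sum(p^2) = 0.083210 + 0.003328 + 0.009246 + 0.140625 + 0.033376 = 0.269785
D = 1 - 0.269785 = 0.730215 ≈ 0.7302

0.7302


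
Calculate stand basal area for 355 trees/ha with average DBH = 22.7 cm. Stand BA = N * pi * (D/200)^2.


(D/200)^2 = (22.7/200)^2 = 0.1135^2 = 0.01288225
Individual BA = 3.141593 * 0.01288225 = 0.0404708 m^2
Stand BA = 355 * 0.0404708 = 14.3671 ≈ 14.37 m^2/ha

14.37 m^2/ha


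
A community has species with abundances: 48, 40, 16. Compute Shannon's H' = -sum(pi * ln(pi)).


Total N = 48 + 40 + 16 = 104
Per-species terms:
  p = 48/104 = 0.461538; ln(p) = -0.773191; p*ln(p) = 0.461538 * (-0.773191) = -0.356857
  p = 40/104 = 0.384615; ln(p) = -0.955512; p*ln(p) = 0.384615 * (-0.955512) = -0.367504
  p = 16/104 = 0.153846; ln(p) = -1.871803; p*ln(p) = 0.153846 * (-1.871803) = -0.287969
sum(p*ln(p)) = (-0.356857) + (-0.367504) + (-0.287969) = -1.012330
H' = -(-1.012330) = 1.012330 ≈ 1.0123

1.0123


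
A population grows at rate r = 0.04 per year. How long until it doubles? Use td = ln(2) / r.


td = ln(2) / 0.04 = 0.693147 / 0.04 = 17.3287 ≈ 17.3 years

17.3 years


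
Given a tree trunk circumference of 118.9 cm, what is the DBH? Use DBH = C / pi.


DBH = C / pi = 118.9 / 3.141593 = 37.8470 ≈ 37.85 cm

37.85 cm


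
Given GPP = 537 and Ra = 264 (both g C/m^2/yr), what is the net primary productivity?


NPP = GPP - Ra = 537 - 264 = 273 g C/m^2/yr

273 g C/m^2/yr


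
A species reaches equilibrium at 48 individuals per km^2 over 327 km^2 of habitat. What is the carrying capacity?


K = 48 * 327 = 15696 individuals

15696 individuals


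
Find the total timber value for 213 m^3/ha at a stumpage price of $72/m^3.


Value = 213 * 72 = $15336/ha

$15336/ha


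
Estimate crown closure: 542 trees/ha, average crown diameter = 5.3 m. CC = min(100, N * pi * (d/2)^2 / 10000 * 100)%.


(d/2)^2 = (5.3/2)^2 = 2.65^2 = 7.0225
Crown area = 3.141593 * 7.0225 = 22.0618 m^2
N * area / 10000 * 100 = 542 * 22.0618 / 10000 * 100 = 119.575
CC = min(100, 119.575) = 100%

100%


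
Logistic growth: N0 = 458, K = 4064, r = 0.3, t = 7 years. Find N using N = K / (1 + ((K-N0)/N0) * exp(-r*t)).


(K - N0)/N0 = (4064 - 458)/458 = 3606/458 = 7.87336
r*t = 0.3 * 7 = 2.1; exp(-2.1) = 0.122456
7.87336 * 0.122456 = 0.964140
1 + 0.964140 = 1.96414
N = 4064 / 1.96414 = 2069.10 ≈ 2069

2069


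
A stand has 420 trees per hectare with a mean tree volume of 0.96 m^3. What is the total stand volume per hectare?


V_stand = 420 * 0.96 = 403.2 m^3/ha

403.2 m^3/ha


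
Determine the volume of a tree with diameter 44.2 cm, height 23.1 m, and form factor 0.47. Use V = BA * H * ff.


(D/200)^2 = (44.2/200)^2 = 0.221^2 = 0.048841
BA = 3.141593 * 0.048841 = 0.153439 m^2
V = 0.153439 * 23.1 * 0.47 = 1.66589 ≈ 1.666 m^3

1.666 m^3


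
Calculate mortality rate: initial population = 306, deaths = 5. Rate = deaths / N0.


Mortality rate = 5 / 306 = 0.016340 ≈ 0.0163

0.0163


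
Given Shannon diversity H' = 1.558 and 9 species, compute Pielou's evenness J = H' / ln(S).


ln(9) = 2.19722
J = H' / ln(S) = 1.558 / 2.19722 = 0.709078 ≈ 0.7091

0.7091


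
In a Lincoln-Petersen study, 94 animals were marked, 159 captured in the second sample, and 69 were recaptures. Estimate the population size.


N = M * C / R = 94 * 159 / 69 = 14946 / 69 = 216.61 ≈ 217

217 individuals


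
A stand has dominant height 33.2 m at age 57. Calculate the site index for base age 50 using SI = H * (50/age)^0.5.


50/57 = 0.877193
(0.877193)^0.5 = 0.936586
SI = 33.2 * 0.936586 = 31.0947 ≈ 31.1 m

31.1 m


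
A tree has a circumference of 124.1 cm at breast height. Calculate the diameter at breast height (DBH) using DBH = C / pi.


DBH = C / pi = 124.1 / 3.141593 = 39.5023 ≈ 39.50 cm

39.50 cm


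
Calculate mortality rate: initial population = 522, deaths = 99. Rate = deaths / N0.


Mortality rate = 99 / 522 = 0.189655 ≈ 0.1897

0.1897


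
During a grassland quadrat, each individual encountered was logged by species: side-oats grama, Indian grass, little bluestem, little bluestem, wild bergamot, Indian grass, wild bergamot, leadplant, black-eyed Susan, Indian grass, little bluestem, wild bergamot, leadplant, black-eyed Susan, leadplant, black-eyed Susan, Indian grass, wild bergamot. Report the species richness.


Total individuals logged = 18
Distinct species (count of individuals): side-oats grama (1), Indian grass (4), little bluestem (3), wild bergamot (4), leadplant (3), black-eyed Susan (3)
Species richness = number of distinct species = 6

6


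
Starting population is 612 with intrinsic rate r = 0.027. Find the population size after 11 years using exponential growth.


r*t = 0.027 * 11 = 0.297
exp(0.297) = 1.34582
N = 612 * 1.34582 = 823.642 ≈ 824

824


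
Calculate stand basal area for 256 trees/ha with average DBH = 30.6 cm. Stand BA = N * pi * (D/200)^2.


(D/200)^2 = (30.6/200)^2 = 0.153^2 = 0.023409
Individual BA = 3.141593 * 0.023409 = 0.0735416 m^2
Stand BA = 256 * 0.0735416 = 18.8266 ≈ 18.83 m^2/ha

18.83 m^2/ha


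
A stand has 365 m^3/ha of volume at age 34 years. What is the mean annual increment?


MAI = 365 / 34 = 10.7353 ≈ 10.74 m^3/ha/yr

10.74 m^3/ha/yr


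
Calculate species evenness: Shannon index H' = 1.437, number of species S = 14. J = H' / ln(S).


ln(14) = 2.63906
J = H' / ln(S) = 1.437 / 2.63906 = 0.544512 ≈ 0.5445

0.5445


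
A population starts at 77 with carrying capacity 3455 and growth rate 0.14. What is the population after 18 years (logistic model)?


(K - N0)/N0 = (3455 - 77)/77 = 3378/77 = 43.8701
r*t = 0.14 * 18 = 2.52; exp(-2.52) = 0.0804596
43.8701 * 0.0804596 = 3.52977
1 + 3.52977 = 4.52977
N = 3455 / 4.52977 = 762.732 ≈ 763

763


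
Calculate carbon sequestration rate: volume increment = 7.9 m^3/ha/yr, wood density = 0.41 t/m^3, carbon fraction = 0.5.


C = 7.9 * 0.41 * 0.5 = 1.6195 ≈ 1.62 t C/ha/yr

1.62 t C/ha/yr


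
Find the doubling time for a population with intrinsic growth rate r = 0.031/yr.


td = ln(2) / 0.031 = 0.693147 / 0.031 = 22.3596 ≈ 22.4 years

22.4 years


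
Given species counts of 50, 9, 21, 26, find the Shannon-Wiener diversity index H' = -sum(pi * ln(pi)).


Total N = 50 + 9 + 21 + 26 = 106
Per-species terms:
  p = 50/106 = 0.471698; ln(p) = -0.751416; p*ln(p) = 0.471698 * (-0.751416) = -0.354441
  p = 9/106 = 0.084906; ln(p) = -2.466211; p*ln(p) = 0.084906 * (-2.466211) = -0.209396
  p = 21/106 = 0.198113; ln(p) = -1.618918; p*ln(p) = 0.198113 * (-1.618918) = -0.320729
  p = 26/106 = 0.245283; ln(p) = -1.405343; p*ln(p) = 0.245283 * (-1.405343) = -0.344707
sum(p*ln(p)) = (-0.354441) + (-0.209396) + (-0.320729) + (-0.344707) = -1.229273
H' = -(-1.229273) = 1.229273 ≈ 1.2293

1.2293


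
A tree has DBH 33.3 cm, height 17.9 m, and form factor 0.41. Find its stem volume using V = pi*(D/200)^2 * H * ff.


(D/200)^2 = (33.3/200)^2 = 0.1665^2 = 0.02772225
BA = 3.141593 * 0.02772225 = 0.0870920 m^2
V = 0.0870920 * 17.9 * 0.41 = 0.639168 ≈ 0.639 m^3

0.639 m^3


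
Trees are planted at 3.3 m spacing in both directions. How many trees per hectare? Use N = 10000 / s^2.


N = 10000 / 3.3^2 = 10000 / 10.89 = 918.274 ≈ 918 trees/ha

918 trees/ha


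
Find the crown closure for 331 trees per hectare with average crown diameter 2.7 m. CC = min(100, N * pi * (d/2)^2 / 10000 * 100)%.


(d/2)^2 = (2.7/2)^2 = 1.35^2 = 1.8225
Crown area = 3.141593 * 1.8225 = 5.72555 m^2
N * area / 10000 * 100 = 331 * 5.72555 / 10000 * 100 = 18.9516
CC = min(100, 18.9516) = 18.9516 ≈ 19.0%

19.0%


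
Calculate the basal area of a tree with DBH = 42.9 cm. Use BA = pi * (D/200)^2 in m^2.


D/200 = 42.9/200 = 0.2145 m
(D/200)^2 = 0.2145^2 = 0.04601025
BA = 3.141593 * 0.04601025 = 0.144545 ≈ 0.1445 m^2

0.1445 m^2


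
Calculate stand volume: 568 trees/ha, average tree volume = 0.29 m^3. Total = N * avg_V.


V_stand = 568 * 0.29 = 164.72 ≈ 164.7 m^3/ha

164.7 m^3/ha


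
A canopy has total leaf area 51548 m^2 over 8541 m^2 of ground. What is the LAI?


LAI = 51548 / 8541 = 6.0354 ≈ 6.04

6.04


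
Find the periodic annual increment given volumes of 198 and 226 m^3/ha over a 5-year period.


PAI = (V2 - V1) / period = (226 - 198) / 5 = 28 / 5 = 5.60 m^3/ha/yr

5.60 m^3/ha/yr


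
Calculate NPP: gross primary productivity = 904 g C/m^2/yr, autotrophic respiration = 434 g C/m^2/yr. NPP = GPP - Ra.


NPP = GPP - Ra = 904 - 434 = 470 g C/m^2/yr

470 g C/m^2/yr


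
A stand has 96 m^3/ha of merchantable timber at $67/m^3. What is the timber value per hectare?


Value = 96 * 67 = $6432/ha

$6432/ha


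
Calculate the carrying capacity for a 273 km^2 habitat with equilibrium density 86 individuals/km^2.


K = 86 * 273 = 23478 individuals

23478 individuals


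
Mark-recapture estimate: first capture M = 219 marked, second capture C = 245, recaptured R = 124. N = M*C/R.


N = M * C / R = 219 * 245 / 124 = 53655 / 124 = 432.70 ≈ 433

433 individuals


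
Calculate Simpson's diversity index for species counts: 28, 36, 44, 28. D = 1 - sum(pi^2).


Total N = 28 + 36 + 44 + 28 = 136
Per-species terms:
  p = 28/136 = 0.205882; p^2 = 0.205882^2 = 0.042387
  p = 36/136 = 0.264706; p^2 = 0.264706^2 = 0.070069
  p = 44/136 = 0.323529; p^2 = 0.323529^2 = 0.104671
  p = 28/136 = 0.205882; p^2 = 0.205882^2 = 0.042387
sum(p^2) = 0.042387 + 0.070069 + 0.104671 + 0.042387 = 0.259514
D = 1 - 0.259514 = 0.740486 ≈ 0.7405

0.7405


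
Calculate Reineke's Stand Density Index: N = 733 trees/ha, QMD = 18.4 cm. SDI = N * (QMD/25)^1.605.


QMD/25 = 18.4/25 = 0.736
(0.736)^1.605 = exp(1.605 * ln(0.736)) = exp(1.605 * (-0.306525)) = exp(-0.491973) = 0.611419
SDI = 733 * 0.611419 = 448.170 ≈ 448

448


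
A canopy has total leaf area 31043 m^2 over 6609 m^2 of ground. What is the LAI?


LAI = 31043 / 6609 = 4.6971 ≈ 4.70

4.70


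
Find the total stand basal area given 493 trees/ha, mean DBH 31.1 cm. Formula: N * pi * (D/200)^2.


(D/200)^2 = (31.1/200)^2 = 0.1555^2 = 0.02418025
Individual BA = 3.141593 * 0.02418025 = 0.0759645 m^2
Stand BA = 493 * 0.0759645 = 37.4505 ≈ 37.45 m^2/ha

37.45 m^2/ha


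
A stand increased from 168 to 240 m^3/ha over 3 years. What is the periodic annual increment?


PAI = (V2 - V1) / period = (240 - 168) / 3 = 72 / 3 = 24.00 m^3/ha/yr

24.00 m^3/ha/yr


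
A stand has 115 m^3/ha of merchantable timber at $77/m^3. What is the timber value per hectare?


Value = 115 * 77 = $8855/ha

$8855/ha


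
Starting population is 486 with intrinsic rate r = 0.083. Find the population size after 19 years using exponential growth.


r*t = 0.083 * 19 = 1.577
exp(1.577) = 4.84041
N = 486 * 4.84041 = 2352.44 ≈ 2352

2352


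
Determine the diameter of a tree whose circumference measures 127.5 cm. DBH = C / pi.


DBH = C / pi = 127.5 / 3.141593 = 40.5845 ≈ 40.58 cm

40.58 cm


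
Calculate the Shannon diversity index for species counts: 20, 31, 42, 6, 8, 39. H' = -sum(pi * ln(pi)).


Total N = 20 + 31 + 42 + 6 + 8 + 39 = 146
Per-species terms:
  p = 20/146 = 0.136986; ln(p) = -1.987877; p*ln(p) = 0.136986 * (-1.987877) = -0.272311
  p = 31/146 = 0.212329; ln(p) = -1.549618; p*ln(p) = 0.212329 * (-1.549618) = -0.329029
  p = 42/146 = 0.287671; ln(p) = -1.245938; p*ln(p) = 0.287671 * (-1.245938) = -0.358420
  p = 6/146 = 0.041096; ln(p) = -3.191844; p*ln(p) = 0.041096 * (-3.191844) = -0.131172
  p = 8/146 = 0.054795; ln(p) = -2.904156; p*ln(p) = 0.054795 * (-2.904156) = -0.159133
  p = 39/146 = 0.267123; ln(p) = -1.320046; p*ln(p) = 0.267123 * (-1.320046) = -0.352615
sum(p*ln(p)) = (-0.272311) + (-0.329029) + (-0.358420) + (-0.131172) + (-0.159133) + (-0.352615) = -1.602680
H' = -(-1.602680) = 1.602680 ≈ 1.6027

1.6027


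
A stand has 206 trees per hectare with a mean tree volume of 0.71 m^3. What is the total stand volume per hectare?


V_stand = 206 * 0.71 = 146.26 ≈ 146.3 m^3/ha

146.3 m^3/ha


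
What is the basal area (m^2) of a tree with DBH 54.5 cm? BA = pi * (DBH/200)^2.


D/200 = 54.5/200 = 0.2725 m
(D/200)^2 = 0.2725^2 = 0.07425625
BA = 3.141593 * 0.07425625 = 0.233283 ≈ 0.2333 m^2

0.2333 m^2


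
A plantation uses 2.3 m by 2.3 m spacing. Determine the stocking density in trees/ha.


N = 10000 / 2.3^2 = 10000 / 5.29 = 1890.36 ≈ 1890 trees/ha

1890 trees/ha


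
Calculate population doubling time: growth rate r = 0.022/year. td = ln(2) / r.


td = ln(2) / 0.022 = 0.693147 / 0.022 = 31.5067 ≈ 31.5 years

31.5 years


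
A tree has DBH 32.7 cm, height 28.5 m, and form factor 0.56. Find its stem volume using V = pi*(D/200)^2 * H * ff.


(D/200)^2 = (32.7/200)^2 = 0.1635^2 = 0.02673225
BA = 3.141593 * 0.02673225 = 0.0839818 m^2
V = 0.0839818 * 28.5 * 0.56 = 1.34035 ≈ 1.340 m^3

1.340 m^3


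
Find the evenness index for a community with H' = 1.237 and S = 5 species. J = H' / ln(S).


ln(5) = 1.60944
J = H' / ln(S) = 1.237 / 1.60944 = 0.768590 ≈ 0.7686

0.7686


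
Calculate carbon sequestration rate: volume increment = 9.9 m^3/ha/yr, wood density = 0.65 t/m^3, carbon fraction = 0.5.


C = 9.9 * 0.65 * 0.5 = 3.2175 ≈ 3.22 t C/ha/yr

3.22 t C/ha/yr


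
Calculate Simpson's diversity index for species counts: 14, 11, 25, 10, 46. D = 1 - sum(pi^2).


Total N = 14 + 11 + 25 + 10 + 46 = 106
Per-species terms:
  p = 14/106 = 0.132075; p^2 = 0.132075^2 = 0.017444
  p = 11/106 = 0.103774; p^2 = 0.103774^2 = 0.010769
  p = 25/106 = 0.235849; p^2 = 0.235849^2 = 0.055625
  p = 10/106 = 0.094340; p^2 = 0.094340^2 = 0.008900
  p = 46/106 = 0.433962; p^2 = 0.433962^2 = 0.188323
sum(p^2) = 0.017444 + 0.010769 + 0.055625 + 0.008900 + 0.188323 = 0.281061
D = 1 - 0.281061 = 0.718939 ≈ 0.7189

0.7189


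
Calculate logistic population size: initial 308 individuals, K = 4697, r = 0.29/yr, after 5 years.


(K - N0)/N0 = (4697 - 308)/308 = 4389/308 = 14.2500
r*t = 0.29 * 5 = 1.45; exp(-1.45) = 0.234570
14.2500 * 0.234570 = 3.34262
1 + 3.34262 = 4.34262
N = 4697 / 4.34262 = 1081.61 ≈ 1082

1082


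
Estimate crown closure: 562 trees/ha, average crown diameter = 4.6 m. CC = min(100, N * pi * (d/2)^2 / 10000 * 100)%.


(d/2)^2 = (4.6/2)^2 = 2.3^2 = 5.29
Crown area = 3.141593 * 5.29 = 16.6190 m^2
N * area / 10000 * 100 = 562 * 16.6190 / 10000 * 100 = 93.3988
CC = min(100, 93.3988) = 93.3988 ≈ 93.4%

93.4%


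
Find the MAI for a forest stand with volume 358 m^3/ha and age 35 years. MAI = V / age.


MAI = 358 / 35 = 10.2286 ≈ 10.23 m^3/ha/yr

10.23 m^3/ha/yr


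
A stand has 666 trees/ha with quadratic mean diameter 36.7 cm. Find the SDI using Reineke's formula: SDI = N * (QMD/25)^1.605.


QMD/25 = 36.7/25 = 1.468
(1.468)^1.605 = exp(1.605 * ln(1.468)) = exp(1.605 * 0.383901) = exp(0.616161) = 1.85181
SDI = 666 * 1.85181 = 1233.31 ≈ 1233

1233


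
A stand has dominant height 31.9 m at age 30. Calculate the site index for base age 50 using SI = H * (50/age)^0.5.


50/30 = 1.66667
(1.66667)^0.5 = 1.29100
SI = 31.9 * 1.29100 = 41.1829 ≈ 41.2 m

41.2 m


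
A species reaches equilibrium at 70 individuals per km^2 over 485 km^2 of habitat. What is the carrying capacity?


K = 70 * 485 = 33950 individuals

33950 individuals


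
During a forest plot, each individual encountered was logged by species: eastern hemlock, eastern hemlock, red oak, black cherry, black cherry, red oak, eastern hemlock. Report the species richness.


Total individuals logged = 7
Distinct species (count of individuals): eastern hemlock (3), red oak (2), black cherry (2)
Species richness = number of distinct species = 3

3


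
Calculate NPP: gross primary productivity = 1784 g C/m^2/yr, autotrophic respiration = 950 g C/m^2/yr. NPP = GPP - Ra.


NPP = GPP - Ra = 1784 - 950 = 834 g C/m^2/yr

834 g C/m^2/yr


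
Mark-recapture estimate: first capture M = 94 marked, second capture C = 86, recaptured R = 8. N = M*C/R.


N = M * C / R = 94 * 86 / 8 = 8084 / 8 = 1010.50 ≈ 1011

1011 individuals


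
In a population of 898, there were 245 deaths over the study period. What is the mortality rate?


Mortality rate = 245 / 898 = 0.272829 ≈ 0.2728

0.2728


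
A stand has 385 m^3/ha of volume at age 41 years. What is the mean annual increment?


MAI = 385 / 41 = 9.3902 ≈ 9.39 m^3/ha/yr

9.39 m^3/ha/yr


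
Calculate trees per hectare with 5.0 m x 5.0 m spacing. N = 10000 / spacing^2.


N = 10000 / 5.0^2 = 10000 / 25 = 400.000 ≈ 400 trees/ha

400 trees/ha


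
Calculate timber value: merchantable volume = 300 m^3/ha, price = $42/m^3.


Value = 300 * 42 = $12600/ha

$12600/ha


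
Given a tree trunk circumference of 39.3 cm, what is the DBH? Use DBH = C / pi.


DBH = C / pi = 39.3 / 3.141593 = 12.5096 ≈ 12.51 cm

12.51 cm


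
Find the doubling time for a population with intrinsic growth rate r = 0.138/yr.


td = ln(2) / 0.138 = 0.693147 / 0.138 = 5.02280 ≈ 5.0 years

5.0 years


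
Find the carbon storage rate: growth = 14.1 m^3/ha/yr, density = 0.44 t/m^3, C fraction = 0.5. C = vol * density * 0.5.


C = 14.1 * 0.44 * 0.5 = 3.102 ≈ 3.10 t C/ha/yr

3.10 t C/ha/yr


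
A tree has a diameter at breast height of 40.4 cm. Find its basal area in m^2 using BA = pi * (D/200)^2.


D/200 = 40.4/200 = 0.202 m
(D/200)^2 = 0.202^2 = 0.040804
BA = 3.141593 * 0.040804 = 0.128190 ≈ 0.1282 m^2

0.1282 m^2


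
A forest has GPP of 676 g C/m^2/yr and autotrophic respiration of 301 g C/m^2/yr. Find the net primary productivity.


NPP = GPP - Ra = 676 - 301 = 375 g C/m^2/yr

375 g C/m^2/yr


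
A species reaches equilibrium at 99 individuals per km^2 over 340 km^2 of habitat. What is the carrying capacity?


K = 99 * 340 = 33660 individuals

33660 individuals


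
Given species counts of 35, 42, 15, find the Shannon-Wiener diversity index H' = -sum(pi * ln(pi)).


Total N = 35 + 42 + 15 = 92
Per-species terms:
  p = 35/92 = 0.380435; ln(p) = -0.966440; p*ln(p) = 0.380435 * (-0.966440) = -0.367668
  p = 42/92 = 0.456522; ln(p) = -0.784118; p*ln(p) = 0.456522 * (-0.784118) = -0.357967
  p = 15/92 = 0.163043; ln(p) = -1.813741; p*ln(p) = 0.163043 * (-1.813741) = -0.295718
sum(p*ln(p)) = (-0.367668) + (-0.357967) + (-0.295718) = -1.021353
H' = -(-1.021353) = 1.021353 ≈ 1.0214

1.0214


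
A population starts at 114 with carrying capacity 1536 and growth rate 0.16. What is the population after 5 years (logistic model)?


(K - N0)/N0 = (1536 - 114)/114 = 1422/114 = 12.4737
r*t = 0.16 * 5 = 0.8; exp(-0.8) = 0.449329
12.4737 * 0.449329 = 5.60480
1 + 5.60480 = 6.60480
N = 1536 / 6.60480 = 232.558 ≈ 233

233


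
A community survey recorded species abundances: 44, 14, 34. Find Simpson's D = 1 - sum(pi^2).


Total N = 44 + 14 + 34 = 92
Per-species terms:
  p = 44/92 = 0.478261; p^2 = 0.478261^2 = 0.228734
  p = 14/92 = 0.152174; p^2 = 0.152174^2 = 0.023157
  p = 34/92 = 0.369565; p^2 = 0.369565^2 = 0.136578
sum(p^2) = 0.228734 + 0.023157 + 0.136578 = 0.388469
D = 1 - 0.388469 = 0.611531 ≈ 0.6115

0.6115


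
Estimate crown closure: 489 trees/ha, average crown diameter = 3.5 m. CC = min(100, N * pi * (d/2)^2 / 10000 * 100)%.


(d/2)^2 = (3.5/2)^2 = 1.75^2 = 3.0625
Crown area = 3.141593 * 3.0625 = 9.62113 m^2
N * area / 10000 * 100 = 489 * 9.62113 / 10000 * 100 = 47.0473
CC = min(100, 47.0473) = 47.0473 ≈ 47.0%

47.0%


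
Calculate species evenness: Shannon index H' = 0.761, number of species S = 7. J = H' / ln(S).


ln(7) = 1.94591
J = H' / ln(S) = 0.761 / 1.94591 = 0.391077 ≈ 0.3911

0.3911


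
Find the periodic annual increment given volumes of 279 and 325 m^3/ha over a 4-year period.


PAI = (V2 - V1) / period = (325 - 279) / 4 = 46 / 4 = 11.50 m^3/ha/yr

11.50 m^3/ha/yr


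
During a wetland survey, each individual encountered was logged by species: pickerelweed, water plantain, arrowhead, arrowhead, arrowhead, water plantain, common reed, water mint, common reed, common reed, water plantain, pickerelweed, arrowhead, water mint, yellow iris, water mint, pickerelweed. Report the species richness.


Total individuals logged = 17
Distinct species (count of individuals): pickerelweed (3), water plantain (3), arrowhead (4), common reed (3), water mint (3), yellow iris (1)
Species richness = number of distinct species = 6

6


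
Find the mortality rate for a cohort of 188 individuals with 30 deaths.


Mortality rate = 30 / 188 = 0.159574 ≈ 0.1596

0.1596


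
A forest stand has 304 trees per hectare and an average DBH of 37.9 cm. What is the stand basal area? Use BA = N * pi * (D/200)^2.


(D/200)^2 = (37.9/200)^2 = 0.1895^2 = 0.03591025
Individual BA = 3.141593 * 0.03591025 = 0.112815 m^2
Stand BA = 304 * 0.112815 = 34.2958 ≈ 34.30 m^2/ha

34.30 m^2/ha


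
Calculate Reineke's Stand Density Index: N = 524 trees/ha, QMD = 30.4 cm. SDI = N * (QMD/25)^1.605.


QMD/25 = 30.4/25 = 1.216
(1.216)^1.605 = exp(1.605 * ln(1.216)) = exp(1.605 * 0.195567) = exp(0.313885) = 1.36873
SDI = 524 * 1.36873 = 717.215 ≈ 717

717


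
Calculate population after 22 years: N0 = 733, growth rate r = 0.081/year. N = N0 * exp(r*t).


r*t = 0.081 * 22 = 1.782
exp(1.782) = 5.94173
N = 733 * 5.94173 = 4355.29 ≈ 4355

4355


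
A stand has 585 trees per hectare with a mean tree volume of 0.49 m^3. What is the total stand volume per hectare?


V_stand = 585 * 0.49 = 286.65 ≈ 286.7 m^3/ha

286.7 m^3/ha


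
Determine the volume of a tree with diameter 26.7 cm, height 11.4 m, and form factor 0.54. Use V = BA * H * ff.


(D/200)^2 = (26.7/200)^2 = 0.1335^2 = 0.01782225
BA = 3.141593 * 0.01782225 = 0.0559903 m^2
V = 0.0559903 * 11.4 * 0.54 = 0.344676 ≈ 0.345 m^3

0.345 m^3


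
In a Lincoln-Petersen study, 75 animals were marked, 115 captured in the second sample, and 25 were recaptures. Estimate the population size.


N = M * C / R = 75 * 115 / 25 = 8625 / 25 = 345

345 individuals


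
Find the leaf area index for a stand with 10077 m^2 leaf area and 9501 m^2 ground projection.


LAI = 10077 / 9501 = 1.0606 ≈ 1.06

1.06


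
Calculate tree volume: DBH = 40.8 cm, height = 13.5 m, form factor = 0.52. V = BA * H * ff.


(D/200)^2 = (40.8/200)^2 = 0.204^2 = 0.041616
BA = 3.141593 * 0.041616 = 0.130741 m^2
V = 0.130741 * 13.5 * 0.52 = 0.917802 ≈ 0.918 m^3

0.918 m^3


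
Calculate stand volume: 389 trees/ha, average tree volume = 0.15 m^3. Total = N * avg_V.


V_stand = 389 * 0.15 = 58.35 ≈ 58.4 m^3/ha

58.4 m^3/ha


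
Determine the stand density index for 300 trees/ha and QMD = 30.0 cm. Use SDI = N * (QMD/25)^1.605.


QMD/25 = 30.0/25 = 1.2
(1.2)^1.605 = exp(1.605 * ln(1.2)) = exp(1.605 * 0.182322) = exp(0.292627) = 1.33994
SDI = 300 * 1.33994 = 401.982 ≈ 402

402


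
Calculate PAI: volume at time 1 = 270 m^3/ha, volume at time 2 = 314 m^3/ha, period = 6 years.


PAI = (V2 - V1) / period = (314 - 270) / 6 = 44 / 6 = 7.3333 ≈ 7.33 m^3/ha/yr

7.33 m^3/ha/yr


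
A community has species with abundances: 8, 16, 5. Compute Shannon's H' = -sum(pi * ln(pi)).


Total N = 8 + 16 + 5 = 29
Per-species terms:
  p = 8/29 = 0.275862; ln(p) = -1.287855; p*ln(p) = 0.275862 * (-1.287855) = -0.355270
  p = 16/29 = 0.551724; ln(p) = -0.594707; p*ln(p) = 0.551724 * (-0.594707) = -0.328114
  p = 5/29 = 0.172414; ln(p) = -1.757857; p*ln(p) = 0.172414 * (-1.757857) = -0.303079
sum(p*ln(p)) = (-0.355270) + (-0.328114) + (-0.303079) = -0.986463
H' = -(-0.986463) = 0.986463 ≈ 0.9865

0.9865


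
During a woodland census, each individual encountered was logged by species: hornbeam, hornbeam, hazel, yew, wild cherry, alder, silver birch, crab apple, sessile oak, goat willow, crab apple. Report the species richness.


Total individuals logged = 11
Distinct species (count of individuals): hornbeam (2), hazel (1), yew (1), wild cherry (1), alder (1), silver birch (1), crab apple (2), sessile oak (1), goat willow (1)
Species richness = number of distinct species = 9

9


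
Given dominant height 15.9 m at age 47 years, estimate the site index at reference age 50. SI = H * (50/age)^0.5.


50/47 = 1.06383
(1.06383)^0.5 = 1.03142
SI = 15.9 * 1.03142 = 16.3996 ≈ 16.4 m

16.4 m


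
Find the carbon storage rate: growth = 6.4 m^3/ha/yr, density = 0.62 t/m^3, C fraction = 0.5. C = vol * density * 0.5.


C = 6.4 * 0.62 * 0.5 = 1.984 ≈ 1.98 t C/ha/yr

1.98 t C/ha/yr


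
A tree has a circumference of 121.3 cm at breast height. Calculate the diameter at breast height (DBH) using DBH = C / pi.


DBH = C / pi = 121.3 / 3.141593 = 38.6110 ≈ 38.61 cm

38.61 cm


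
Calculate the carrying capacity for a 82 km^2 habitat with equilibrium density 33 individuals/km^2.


K = 33 * 82 = 2706 individuals

2706 individuals


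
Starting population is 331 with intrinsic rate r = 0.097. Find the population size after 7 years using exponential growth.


r*t = 0.097 * 7 = 0.679
exp(0.679) = 1.97190
N = 331 * 1.97190 = 652.699 ≈ 653

653


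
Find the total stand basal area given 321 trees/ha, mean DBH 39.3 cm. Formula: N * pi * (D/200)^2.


(D/200)^2 = (39.3/200)^2 = 0.1965^2 = 0.03861225
Individual BA = 3.141593 * 0.03861225 = 0.121304 m^2
Stand BA = 321 * 0.121304 = 38.9386 ≈ 38.94 m^2/ha

38.94 m^2/ha


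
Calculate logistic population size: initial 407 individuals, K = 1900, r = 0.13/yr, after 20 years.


(K - N0)/N0 = (1900 - 407)/407 = 1493/407 = 3.66830
r*t = 0.13 * 20 = 2.6; exp(-2.6) = 0.0742736
3.66830 * 0.0742736 = 0.272458
1 + 0.272458 = 1.27246
N = 1900 / 1.27246 = 1493.17 ≈ 1493

1493


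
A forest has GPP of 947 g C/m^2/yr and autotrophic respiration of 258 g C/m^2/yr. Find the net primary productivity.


NPP = GPP - Ra = 947 - 258 = 689 g C/m^2/yr

689 g C/m^2/yr


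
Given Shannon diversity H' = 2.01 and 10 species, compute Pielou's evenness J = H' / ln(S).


ln(10) = 2.30259
J = H' / ln(S) = 2.01 / 2.30259 = 0.872930 ≈ 0.8729

0.8729


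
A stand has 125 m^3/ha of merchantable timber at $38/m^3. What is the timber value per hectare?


Value = 125 * 38 = $4750/ha

$4750/ha


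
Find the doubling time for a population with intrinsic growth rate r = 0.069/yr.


td = ln(2) / 0.069 = 0.693147 / 0.069 = 10.0456 ≈ 10.0 years

10.0 years


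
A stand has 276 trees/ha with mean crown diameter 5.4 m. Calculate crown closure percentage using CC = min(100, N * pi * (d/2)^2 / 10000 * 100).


(d/2)^2 = (5.4/2)^2 = 2.7^2 = 7.29
Crown area = 3.141593 * 7.29 = 22.9022 m^2
N * area / 10000 * 100 = 276 * 22.9022 / 10000 * 100 = 63.2101
CC = min(100, 63.2101) = 63.2101 ≈ 63.2%

63.2%


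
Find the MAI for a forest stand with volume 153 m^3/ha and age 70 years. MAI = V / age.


MAI = 153 / 70 = 2.1857 ≈ 2.19 m^3/ha/yr

2.19 m^3/ha/yr


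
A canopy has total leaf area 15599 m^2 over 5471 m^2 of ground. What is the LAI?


LAI = 15599 / 5471 = 2.8512 ≈ 2.85

2.85


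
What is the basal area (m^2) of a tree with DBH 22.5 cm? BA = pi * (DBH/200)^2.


D/200 = 22.5/200 = 0.1125 m
(D/200)^2 = 0.1125^2 = 0.01265625
BA = 3.141593 * 0.01265625 = 0.0397608 ≈ 0.0398 m^2

0.0398 m^2


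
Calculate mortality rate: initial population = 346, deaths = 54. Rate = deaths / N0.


Mortality rate = 54 / 346 = 0.156069 ≈ 0.1561

0.1561


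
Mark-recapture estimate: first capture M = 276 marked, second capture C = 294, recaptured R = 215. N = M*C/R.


N = M * C / R = 276 * 294 / 215 = 81144 / 215 = 377.41 ≈ 377

377 individuals


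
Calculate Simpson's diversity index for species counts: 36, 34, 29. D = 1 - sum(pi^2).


Total N = 36 + 34 + 29 = 99
Per-species terms:
  p = 36/99 = 0.363636; p^2 = 0.363636^2 = 0.132231
  p = 34/99 = 0.343434; p^2 = 0.343434^2 = 0.117947
  p = 29/99 = 0.292929; p^2 = 0.292929^2 = 0.085807
sum(p^2) = 0.132231 + 0.117947 + 0.085807 = 0.335985
D = 1 - 0.335985 = 0.664015 ≈ 0.6640

0.6640


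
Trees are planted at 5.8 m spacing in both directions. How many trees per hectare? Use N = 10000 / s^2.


N = 10000 / 5.8^2 = 10000 / 33.64 = 297.265 ≈ 297 trees/ha

297 trees/ha


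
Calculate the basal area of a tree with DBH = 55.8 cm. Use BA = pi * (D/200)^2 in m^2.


D/200 = 55.8/200 = 0.279 m
(D/200)^2 = 0.279^2 = 0.077841
BA = 3.141593 * 0.077841 = 0.244545 ≈ 0.2445 m^2

0.2445 m^2


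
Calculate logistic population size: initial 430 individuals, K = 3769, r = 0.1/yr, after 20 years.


(K - N0)/N0 = (3769 - 430)/430 = 3339/430 = 7.76512
r*t = 0.1 * 20 = 2; exp(-2) = 0.135335
7.76512 * 0.135335 = 1.05089
1 + 1.05089 = 2.05089
N = 3769 / 2.05089 = 1837.74 ≈ 1838

1838


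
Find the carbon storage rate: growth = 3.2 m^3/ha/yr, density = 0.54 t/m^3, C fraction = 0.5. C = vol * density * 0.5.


C = 3.2 * 0.54 * 0.5 = 0.864 ≈ 0.86 t C/ha/yr

0.86 t C/ha/yr


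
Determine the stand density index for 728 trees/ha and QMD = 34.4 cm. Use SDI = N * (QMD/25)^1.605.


QMD/25 = 34.4/25 = 1.376
(1.376)^1.605 = exp(1.605 * ln(1.376)) = exp(1.605 * 0.319181) = exp(0.512286) = 1.66910
SDI = 728 * 1.66910 = 1215.10 ≈ 1215

1215


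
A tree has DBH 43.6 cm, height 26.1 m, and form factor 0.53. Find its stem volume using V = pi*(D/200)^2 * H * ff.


(D/200)^2 = (43.6/200)^2 = 0.218^2 = 0.047524
BA = 3.141593 * 0.047524 = 0.149301 m^2
V = 0.149301 * 26.1 * 0.53 = 2.06528 ≈ 2.065 m^3

2.065 m^3


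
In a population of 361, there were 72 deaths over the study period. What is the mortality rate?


Mortality rate = 72 / 361 = 0.199446 ≈ 0.1994

0.1994


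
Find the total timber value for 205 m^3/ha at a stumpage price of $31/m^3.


Value = 205 * 31 = $6355/ha

$6355/ha


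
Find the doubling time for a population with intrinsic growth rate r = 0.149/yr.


td = ln(2) / 0.149 = 0.693147 / 0.149 = 4.65199 ≈ 4.7 years

4.7 years


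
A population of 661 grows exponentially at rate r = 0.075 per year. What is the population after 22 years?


r*t = 0.075 * 22 = 1.65
exp(1.65) = 5.20698
N = 661 * 5.20698 = 3441.81 ≈ 3442

3442


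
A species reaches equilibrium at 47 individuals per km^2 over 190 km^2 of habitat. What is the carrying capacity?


K = 47 * 190 = 8930 individuals

8930 individuals


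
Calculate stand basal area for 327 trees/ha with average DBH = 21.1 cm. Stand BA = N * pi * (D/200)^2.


(D/200)^2 = (21.1/200)^2 = 0.1055^2 = 0.01113025
Individual BA = 3.141593 * 0.01113025 = 0.0349667 m^2
Stand BA = 327 * 0.0349667 = 11.4341 ≈ 11.43 m^2/ha

11.43 m^2/ha


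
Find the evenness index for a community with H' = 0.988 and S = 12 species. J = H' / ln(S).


ln(12) = 2.48491
J = H' / ln(S) = 0.988 / 2.48491 = 0.397600 ≈ 0.3976

0.3976


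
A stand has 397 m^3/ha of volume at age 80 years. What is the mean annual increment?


MAI = 397 / 80 = 4.9625 ≈ 4.96 m^3/ha/yr

4.96 m^3/ha/yr


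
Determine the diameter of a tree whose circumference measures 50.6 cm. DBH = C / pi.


DBH = C / pi = 50.6 / 3.141593 = 16.1065 ≈ 16.11 cm

16.11 cm


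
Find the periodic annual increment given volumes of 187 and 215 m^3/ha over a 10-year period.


PAI = (V2 - V1) / period = (215 - 187) / 10 = 28 / 10 = 2.80 m^3/ha/yr

2.80 m^3/ha/yr


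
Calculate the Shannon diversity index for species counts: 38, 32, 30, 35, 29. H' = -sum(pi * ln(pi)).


Total N = 38 + 32 + 30 + 35 + 29 = 164
Per-species terms:
  p = 38/164 = 0.231707; ln(p) = -1.462282; p*ln(p) = 0.231707 * (-1.462282) = -0.338821
  p = 32/164 = 0.195122; ln(p) = -1.634130; p*ln(p) = 0.195122 * (-1.634130) = -0.318855
  p = 30/164 = 0.182927; ln(p) = -1.698668; p*ln(p) = 0.182927 * (-1.698668) = -0.310732
  p = 35/164 = 0.213415; ln(p) = -1.544517; p*ln(p) = 0.213415 * (-1.544517) = -0.329623
  p = 29/164 = 0.176829; ln(p) = -1.732572; p*ln(p) = 0.176829 * (-1.732572) = -0.306369
sum(p*ln(p)) = (-0.338821) + (-0.318855) + (-0.310732) + (-0.329623) + (-0.306369) = -1.604400
H' = -(-1.604400) = 1.604400 ≈ 1.6044

1.6044


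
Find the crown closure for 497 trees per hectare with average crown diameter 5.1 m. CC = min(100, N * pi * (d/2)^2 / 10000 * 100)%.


(d/2)^2 = (5.1/2)^2 = 2.55^2 = 6.5025
Crown area = 3.141593 * 6.5025 = 20.4282 m^2
N * area / 10000 * 100 = 497 * 20.4282 / 10000 * 100 = 101.528
CC = min(100, 101.528) = 100%

100%


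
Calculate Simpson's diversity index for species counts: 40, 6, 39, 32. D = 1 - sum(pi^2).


Total N = 40 + 6 + 39 + 32 = 117
Per-species terms:
  p = 40/117 = 0.341880; p^2 = 0.341880^2 = 0.116882
  p = 6/117 = 0.051282; p^2 = 0.051282^2 = 0.002630
  p = 39/117 = 0.333333; p^2 = 0.333333^2 = 0.111111
  p = 32/117 = 0.273504; p^2 = 0.273504^2 = 0.074804
sum(p^2) = 0.116882 + 0.002630 + 0.111111 + 0.074804 = 0.305427
D = 1 - 0.305427 = 0.694573 ≈ 0.6946

0.6946


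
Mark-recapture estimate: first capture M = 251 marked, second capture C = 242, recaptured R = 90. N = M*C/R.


N = M * C / R = 251 * 242 / 90 = 60742 / 90 = 674.91 ≈ 675

675 individuals


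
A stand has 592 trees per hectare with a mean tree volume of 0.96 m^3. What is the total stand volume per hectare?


V_stand = 592 * 0.96 = 568.32 ≈ 568.3 m^3/ha

568.3 m^3/ha


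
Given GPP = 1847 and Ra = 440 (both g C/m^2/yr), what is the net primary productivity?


NPP = GPP - Ra = 1847 - 440 = 1407 g C/m^2/yr

1407 g C/m^2/yr


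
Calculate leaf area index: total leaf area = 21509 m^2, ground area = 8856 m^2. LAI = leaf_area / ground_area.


LAI = 21509 / 8856 = 2.4287 ≈ 2.43

2.43


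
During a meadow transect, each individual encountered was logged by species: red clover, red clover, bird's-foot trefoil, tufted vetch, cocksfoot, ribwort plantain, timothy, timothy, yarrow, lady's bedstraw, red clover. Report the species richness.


Total individuals logged = 11
Distinct species (count of individuals): red clover (3), bird's-foot trefoil (1), tufted vetch (1), cocksfoot (1), ribwort plantain (1), timothy (2), yarrow (1), lady's bedstraw (1)
Species richness = number of distinct species = 8

8


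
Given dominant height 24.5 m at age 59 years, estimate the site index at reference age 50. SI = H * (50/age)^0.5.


50/59 = 0.847458
(0.847458)^0.5 = 0.920575
SI = 24.5 * 0.920575 = 22.5541 ≈ 22.6 m

22.6 m


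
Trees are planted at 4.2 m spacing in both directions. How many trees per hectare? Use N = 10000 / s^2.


N = 10000 / 4.2^2 = 10000 / 17.64 = 566.893 ≈ 567 trees/ha

567 trees/ha


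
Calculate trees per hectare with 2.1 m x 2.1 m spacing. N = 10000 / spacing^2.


N = 10000 / 2.1^2 = 10000 / 4.41 = 2267.57 ≈ 2268 trees/ha

2268 trees/ha
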